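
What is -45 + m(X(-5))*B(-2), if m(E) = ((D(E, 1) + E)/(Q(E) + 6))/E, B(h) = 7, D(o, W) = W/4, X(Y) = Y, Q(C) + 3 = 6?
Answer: -7967/180 ≈ -44.261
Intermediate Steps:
Q(C) = 3 (Q(C) = -3 + 6 = 3)
D(o, W) = W/4 (D(o, W) = W*(¼) = W/4)
m(E) = (1/36 + E/9)/E (m(E) = (((¼)*1 + E)/(3 + 6))/E = ((¼ + E)/9)/E = ((¼ + E)*(⅑))/E = (1/36 + E/9)/E)
-45 + m(X(-5))*B(-2) = -45 + ((1/36)*(1 + 4*(-5))/(-5))*7 = -45 + ((1/36)*(-⅕)*(1 - 20))*7 = -45 + ((1/36)*(-⅕)*(-19))*7 = -45 + (19/180)*7 = -45 + 133/180 = -7967/180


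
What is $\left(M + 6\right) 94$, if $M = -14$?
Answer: $-752$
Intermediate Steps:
$\left(M + 6\right) 94 = \left(-14 + 6\right) 94 = \left(-8\right) 94 = -752$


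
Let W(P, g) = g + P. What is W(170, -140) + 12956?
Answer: 12986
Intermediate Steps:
W(P, g) = P + g
W(170, -140) + 12956 = (170 - 140) + 12956 = 30 + 12956 = 12986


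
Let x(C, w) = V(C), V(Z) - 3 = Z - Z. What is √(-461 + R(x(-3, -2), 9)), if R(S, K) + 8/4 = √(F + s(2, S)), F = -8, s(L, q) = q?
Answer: √(-463 + I*√5) ≈ 0.05196 + 21.517*I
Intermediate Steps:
V(Z) = 3 (V(Z) = 3 + (Z - Z) = 3 + 0 = 3)
x(C, w) = 3
R(S, K) = -2 + √(-8 + S)
√(-461 + R(x(-3, -2), 9)) = √(-461 + (-2 + √(-8 + 3))) = √(-461 + (-2 + √(-5))) = √(-461 + (-2 + I*√5)) = √(-463 + I*√5)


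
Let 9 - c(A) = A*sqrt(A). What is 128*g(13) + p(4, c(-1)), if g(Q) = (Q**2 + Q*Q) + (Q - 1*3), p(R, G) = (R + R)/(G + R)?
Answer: 3786292/85 - 4*I/85 ≈ 44545.0 - 0.047059*I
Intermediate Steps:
c(A) = 9 - A**(3/2) (c(A) = 9 - A*sqrt(A) = 9 - A**(3/2))
p(R, G) = 2*R/(G + R) (p(R, G) = (2*R)/(G + R) = 2*R/(G + R))
g(Q) = -3 + Q + 2*Q**2 (g(Q) = (Q**2 + Q**2) + (Q - 3) = 2*Q**2 + (-3 + Q) = -3 + Q + 2*Q**2)
128*g(13) + p(4, c(-1)) = 128*(-3 + 13 + 2*13**2) + 2*4/((9 - (-1)**(3/2)) + 4) = 128*(-3 + 13 + 2*169) + 2*4/((9 - (-1)*I) + 4) = 128*(-3 + 13 + 338) + 2*4/((9 + I) + 4) = 128*348 + 2*4/(13 + I) = 44544 + 2*4*((13 - I)/170) = 44544 + (52/85 - 4*I/85) = 3786292/85 - 4*I/85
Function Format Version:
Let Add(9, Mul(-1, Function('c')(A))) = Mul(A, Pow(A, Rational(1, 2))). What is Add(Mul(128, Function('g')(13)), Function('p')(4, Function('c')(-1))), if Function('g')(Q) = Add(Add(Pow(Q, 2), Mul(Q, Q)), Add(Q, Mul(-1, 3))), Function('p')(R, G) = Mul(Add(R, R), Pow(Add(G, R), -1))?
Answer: Add(Rational(3786292, 85), Mul(Rational(-4, 85), I)) ≈ Add(44545., Mul(-0.047059, I))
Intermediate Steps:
Function('c')(A) = Add(9, Mul(-1, Pow(A, Rational(3, 2)))) (Function('c')(A) = Add(9, Mul(-1, Mul(A, Pow(A, Rational(1, 2))))) = Add(9, Mul(-1, Pow(A, Rational(3, 2)))))
Function('p')(R, G) = Mul(2, R, Pow(Add(G, R), -1)) (Function('p')(R, G) = Mul(Mul(2, R), Pow(Add(G, R), -1)) = Mul(2, R, Pow(Add(G, R), -1)))
Function('g')(Q) = Add(-3, Q, Mul(2, Pow(Q, 2))) (Function('g')(Q) = Add(Add(Pow(Q, 2), Pow(Q, 2)), Add(Q, -3)) = Add(Mul(2, Pow(Q, 2)), Add(-3, Q)) = Add(-3, Q, Mul(2, Pow(Q, 2))))
Add(Mul(128, Function('g')(13)), Function('p')(4, Function('c')(-1))) = Add(Mul(128, Add(-3, 13, Mul(2, Pow(13, 2)))), Mul(2, 4, Pow(Add(Add(9, Mul(-1, Pow(-1, Rational(3, 2)))), 4), -1))) = Add(Mul(128, Add(-3, 13, Mul(2, 169))), Mul(2, 4, Pow(Add(Add(9, Mul(-1, Mul(-1, I))), 4), -1))) = Add(Mul(128, Add(-3, 13, 338)), Mul(2, 4, Pow(Add(Add(9, I), 4), -1))) = Add(Mul(128, 348), Mul(2, 4, Pow(Add(13, I), -1))) = Add(44544, Mul(2, 4, Mul(Rational(1, 170), Add(13, Mul(-1, I))))) = Add(44544, Add(Rational(52, 85), Mul(Rational(-4, 85), I))) = Add(Rational(3786292, 85), Mul(Rational(-4, 85), I))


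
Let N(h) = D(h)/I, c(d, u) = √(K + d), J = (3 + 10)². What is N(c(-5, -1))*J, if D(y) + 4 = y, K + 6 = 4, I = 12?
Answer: -169/3 + 169*I*√7/12 ≈ -56.333 + 37.261*I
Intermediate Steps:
J = 169 (J = 13² = 169)
K = -2 (K = -6 + 4 = -2)
D(y) = -4 + y
c(d, u) = √(-2 + d)
N(h) = -⅓ + h/12 (N(h) = (-4 + h)/12 = (-4 + h)*(1/12) = -⅓ + h/12)
N(c(-5, -1))*J = (-⅓ + √(-2 - 5)/12)*169 = (-⅓ + √(-7)/12)*169 = (-⅓ + (I*√7)/12)*169 = (-⅓ + I*√7/12)*169 = -169/3 + 169*I*√7/12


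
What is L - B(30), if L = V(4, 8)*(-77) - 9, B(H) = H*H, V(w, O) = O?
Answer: -1525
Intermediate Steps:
B(H) = H²
L = -625 (L = 8*(-77) - 9 = -616 - 9 = -625)
L - B(30) = -625 - 1*30² = -625 - 1*900 = -625 - 900 = -1525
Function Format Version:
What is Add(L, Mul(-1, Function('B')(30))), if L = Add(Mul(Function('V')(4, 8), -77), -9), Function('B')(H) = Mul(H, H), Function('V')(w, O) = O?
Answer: -1525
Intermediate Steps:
Function('B')(H) = Pow(H, 2)
L = -625 (L = Add(Mul(8, -77), -9) = Add(-616, -9) = -625)
Add(L, Mul(-1, Function('B')(30))) = Add(-625, Mul(-1, Pow(30, 2))) = Add(-625, Mul(-1, 900)) = Add(-625, -900) = -1525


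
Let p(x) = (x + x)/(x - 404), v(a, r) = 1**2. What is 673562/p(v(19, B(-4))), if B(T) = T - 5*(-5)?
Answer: -135722743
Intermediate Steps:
B(T) = 25 + T (B(T) = T + 25 = 25 + T)
v(a, r) = 1
p(x) = 2*x/(-404 + x) (p(x) = (2*x)/(-404 + x) = 2*x/(-404 + x))
673562/p(v(19, B(-4))) = 673562/((2*1/(-404 + 1))) = 673562/((2*1/(-403))) = 673562/((2*1*(-1/403))) = 673562/(-2/403) = 673562*(-403/2) = -135722743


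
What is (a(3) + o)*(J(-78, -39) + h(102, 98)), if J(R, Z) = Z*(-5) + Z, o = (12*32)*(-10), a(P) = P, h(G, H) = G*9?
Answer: -4120938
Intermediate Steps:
h(G, H) = 9*G
o = -3840 (o = 384*(-10) = -3840)
J(R, Z) = -4*Z (J(R, Z) = -5*Z + Z = -4*Z)
(a(3) + o)*(J(-78, -39) + h(102, 98)) = (3 - 3840)*(-4*(-39) + 9*102) = -3837*(156 + 918) = -3837*1074 = -4120938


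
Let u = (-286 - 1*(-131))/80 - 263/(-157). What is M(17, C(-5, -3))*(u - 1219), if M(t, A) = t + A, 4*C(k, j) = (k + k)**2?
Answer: -64318527/1256 ≈ -51209.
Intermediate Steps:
C(k, j) = k**2 (C(k, j) = (k + k)**2/4 = (2*k)**2/4 = (4*k**2)/4 = k**2)
M(t, A) = A + t
u = -659/2512 (u = (-286 + 131)*(1/80) - 263*(-1/157) = -155*1/80 + 263/157 = -31/16 + 263/157 = -659/2512 ≈ -0.26234)
M(17, C(-5, -3))*(u - 1219) = ((-5)**2 + 17)*(-659/2512 - 1219) = (25 + 17)*(-3062787/2512) = 42*(-3062787/2512) = -64318527/1256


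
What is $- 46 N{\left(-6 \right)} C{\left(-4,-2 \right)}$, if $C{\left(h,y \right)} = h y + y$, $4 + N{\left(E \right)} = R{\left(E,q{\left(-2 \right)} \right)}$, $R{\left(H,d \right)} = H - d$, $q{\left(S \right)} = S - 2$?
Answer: $1656$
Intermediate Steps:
$q{\left(S \right)} = -2 + S$
$N{\left(E \right)} = E$ ($N{\left(E \right)} = -4 + \left(E - \left(-2 - 2\right)\right) = -4 + \left(E - -4\right) = -4 + \left(E + 4\right) = -4 + \left(4 + E\right) = E$)
$C{\left(h,y \right)} = y + h y$
$- 46 N{\left(-6 \right)} C{\left(-4,-2 \right)} = \left(-46\right) \left(-6\right) \left(- 2 \left(1 - 4\right)\right) = 276 \left(\left(-2\right) \left(-3\right)\right) = 276 \cdot 6 = 1656$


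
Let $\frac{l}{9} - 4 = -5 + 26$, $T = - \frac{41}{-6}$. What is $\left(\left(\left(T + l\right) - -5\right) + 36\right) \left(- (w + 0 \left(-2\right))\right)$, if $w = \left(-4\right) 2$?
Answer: $\frac{6548}{3} \approx 2182.7$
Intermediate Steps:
$w = -8$
$T = \frac{41}{6}$ ($T = \left(-41\right) \left(- \frac{1}{6}\right) = \frac{41}{6} \approx 6.8333$)
$l = 225$ ($l = 36 + 9 \left(-5 + 26\right) = 36 + 9 \cdot 21 = 36 + 189 = 225$)
$\left(\left(\left(T + l\right) - -5\right) + 36\right) \left(- (w + 0 \left(-2\right))\right) = \left(\left(\left(\frac{41}{6} + 225\right) - -5\right) + 36\right) \left(- (-8 + 0 \left(-2\right))\right) = \left(\left(\frac{1391}{6} + 5\right) + 36\right) \left(- (-8 + 0)\right) = \left(\frac{1421}{6} + 36\right) \left(\left(-1\right) \left(-8\right)\right) = \frac{1637}{6} \cdot 8 = \frac{6548}{3}$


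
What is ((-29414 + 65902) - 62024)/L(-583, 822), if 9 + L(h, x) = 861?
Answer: -2128/71 ≈ -29.972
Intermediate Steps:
L(h, x) = 852 (L(h, x) = -9 + 861 = 852)
((-29414 + 65902) - 62024)/L(-583, 822) = ((-29414 + 65902) - 62024)/852 = (36488 - 62024)*(1/852) = -25536*1/852 = -2128/71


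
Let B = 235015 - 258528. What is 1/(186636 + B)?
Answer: 1/163123 ≈ 6.1303e-6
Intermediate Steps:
B = -23513
1/(186636 + B) = 1/(186636 - 23513) = 1/163123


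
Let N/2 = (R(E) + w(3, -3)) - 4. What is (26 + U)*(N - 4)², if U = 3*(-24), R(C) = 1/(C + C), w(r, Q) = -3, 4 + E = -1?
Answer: -380926/25 ≈ -15237.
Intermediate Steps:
E = -5 (E = -4 - 1 = -5)
R(C) = 1/(2*C)
N = -71/5 (N = 2*(((½)/(-5) - 3) - 4) = 2*(((½)*(-⅕) - 3) - 4) = 2*((-⅒ - 3) - 4) = 2*(-31/10 - 4) = 2*(-71/10) = -71/5 ≈ -14.200)
U = -72
(26 + U)*(N - 4)² = (26 - 72)*(-71/5 - 4)² = -46*(-91/5)² = -46*8281/25 = -380926/25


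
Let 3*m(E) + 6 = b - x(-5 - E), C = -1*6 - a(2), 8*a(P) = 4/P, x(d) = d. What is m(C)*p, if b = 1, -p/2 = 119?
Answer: 2975/6 ≈ 495.83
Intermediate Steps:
a(P) = 1/(2*P) (a(P) = (4/P)/8 = 1/(2*P))
p = -238 (p = -2*119 = -238)
C = -25/4 (C = -1*6 - 1/(2*2) = -6 - 1/(2*2) = -6 - 1*¼ = -6 - ¼ = -25/4 ≈ -6.2500)
m(E) = E/3 (m(E) = -2 + (1 - (-5 - E))/3 = -2 + (1 + (5 + E))/3 = -2 + (6 + E)/3 = -2 + (2 + E/3) = E/3)
m(C)*p = ((⅓)*(-25/4))*(-238) = -25/12*(-238) = 2975/6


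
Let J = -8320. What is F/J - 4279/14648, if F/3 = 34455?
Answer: -38742295/3046784 ≈ -12.716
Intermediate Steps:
F = 103365 (F = 3*34455 = 103365)
F/J - 4279/14648 = 103365/(-8320) - 4279/14648 = 103365*(-1/8320) - 4279*1/14648 = -20673/1664 - 4279/14648 = -38742295/3046784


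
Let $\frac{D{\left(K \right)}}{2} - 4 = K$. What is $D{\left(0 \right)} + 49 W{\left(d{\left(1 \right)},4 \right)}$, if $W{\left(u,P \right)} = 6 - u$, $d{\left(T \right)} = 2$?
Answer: $204$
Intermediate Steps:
$D{\left(K \right)} = 8 + 2 K$
$D{\left(0 \right)} + 49 W{\left(d{\left(1 \right)},4 \right)} = \left(8 + 2 \cdot 0\right) + 49 \left(6 - 2\right) = \left(8 + 0\right) + 49 \left(6 - 2\right) = 8 + 49 \cdot 4 = 8 + 196 = 204$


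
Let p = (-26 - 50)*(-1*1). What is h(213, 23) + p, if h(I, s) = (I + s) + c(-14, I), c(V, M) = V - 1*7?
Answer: 291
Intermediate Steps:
c(V, M) = -7 + V (c(V, M) = V - 7 = -7 + V)
h(I, s) = -21 + I + s (h(I, s) = (I + s) + (-7 - 14) = (I + s) - 21 = -21 + I + s)
p = 76 (p = -76*(-1) = 76)
h(213, 23) + p = (-21 + 213 + 23) + 76 = 215 + 76 = 291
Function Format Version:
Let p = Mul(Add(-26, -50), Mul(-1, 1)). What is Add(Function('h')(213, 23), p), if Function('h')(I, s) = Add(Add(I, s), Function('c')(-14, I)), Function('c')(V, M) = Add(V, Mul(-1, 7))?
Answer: 291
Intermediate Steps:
Function('c')(V, M) = Add(-7, V) (Function('c')(V, M) = Add(V, -7) = Add(-7, V))
Function('h')(I, s) = Add(-21, I, s) (Function('h')(I, s) = Add(Add(I, s), Add(-7, -14)) = Add(Add(I, s), -21) = Add(-21, I, s))
p = 76 (p = Mul(-76, -1) = 76)
Add(Function('h')(213, 23), p) = Add(Add(-21, 213, 23), 76) = Add(215, 76) = 291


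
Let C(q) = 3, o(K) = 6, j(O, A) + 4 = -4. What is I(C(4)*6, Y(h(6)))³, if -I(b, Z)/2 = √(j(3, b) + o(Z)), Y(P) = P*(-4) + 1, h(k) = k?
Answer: 16*I*√2 ≈ 22.627*I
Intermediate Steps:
j(O, A) = -8 (j(O, A) = -4 - 4 = -8)
Y(P) = 1 - 4*P (Y(P) = -4*P + 1 = 1 - 4*P)
I(b, Z) = -2*I*√2 (I(b, Z) = -2*√(-8 + 6) = -2*I*√2)
I(C(4)*6, Y(h(6)))³ = (-2*I*√2)³ = 16*I*√2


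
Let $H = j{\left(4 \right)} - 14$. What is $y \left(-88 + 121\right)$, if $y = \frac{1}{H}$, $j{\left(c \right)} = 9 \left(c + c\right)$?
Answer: $\frac{33}{58} \approx 0.56897$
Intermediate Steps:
$j{\left(c \right)} = 18 c$ ($j{\left(c \right)} = 9 \cdot 2 c = 18 c$)
$H = 58$ ($H = 18 \cdot 4 - 14 = 72 - 14 = 58$)
$y = \frac{1}{58} \approx 0.017241$
$y \left(-88 + 121\right) = \frac{-88 + 121}{58} = \frac{1}{58} \cdot 33 = \frac{33}{58}$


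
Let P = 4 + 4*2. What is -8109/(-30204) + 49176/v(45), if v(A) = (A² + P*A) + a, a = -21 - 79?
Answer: 167255621/8272540 ≈ 20.218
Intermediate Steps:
a = -100
P = 12 (P = 4 + 8 = 12)
v(A) = -100 + A² + 12*A (v(A) = (A² + 12*A) - 100 = -100 + A² + 12*A)
-8109/(-30204) + 49176/v(45) = -8109/(-30204) + 49176/(-100 + 45² + 12*45) = -8109*(-1/30204) + 49176/(-100 + 2025 + 540) = 901/3356 + 49176/2465 = 167255621/8272540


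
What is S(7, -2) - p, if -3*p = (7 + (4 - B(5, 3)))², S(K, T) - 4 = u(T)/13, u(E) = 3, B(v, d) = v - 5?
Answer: 1738/39 ≈ 44.564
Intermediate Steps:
B(v, d) = -5 + v
S(K, T) = 55/13 (S(K, T) = 4 + 3/13 = 55/13)
p = -121/3 (p = -(7 + (4 - (-5 + 5)))²/3 = -(7 + (4 - 1*0))²/3 = -(7 + (4 + 0))²/3 = -(7 + 4)²/3 = -⅓*11² = -⅓*121 = -121/3 ≈ -40.333)
S(7, -2) - p = 55/13 - 1*(-121/3) = 55/13 + 121/3 = 1738/39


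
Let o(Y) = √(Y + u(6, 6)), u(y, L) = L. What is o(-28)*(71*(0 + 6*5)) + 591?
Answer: 591 + 2130*I*√22 ≈ 591.0 + 9990.6*I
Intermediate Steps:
o(Y) = √(6 + Y) (o(Y) = √(Y + 6) = √(6 + Y))
o(-28)*(71*(0 + 6*5)) + 591 = √(6 - 28)*(71*(0 + 6*5)) + 591 = √(-22)*(71*(0 + 30)) + 591 = (I*√22)*(71*30) + 591 = (I*√22)*2130 + 591 = 2130*I*√22 + 591 = 591 + 2130*I*√22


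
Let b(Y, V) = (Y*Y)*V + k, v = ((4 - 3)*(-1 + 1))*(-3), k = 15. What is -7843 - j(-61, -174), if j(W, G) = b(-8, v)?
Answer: -7858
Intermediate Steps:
v = 0 (v = (1*0)*(-3) = 0*(-3) = 0)
b(Y, V) = 15 + V*Y² (b(Y, V) = (Y*Y)*V + 15 = Y²*V + 15 = V*Y² + 15 = 15 + V*Y²)
j(W, G) = 15 (j(W, G) = 15 + 0*(-8)² = 15 + 0*64 = 15 + 0 = 15)
-7843 - j(-61, -174) = -7843 - 1*15 = -7843 - 15 = -7858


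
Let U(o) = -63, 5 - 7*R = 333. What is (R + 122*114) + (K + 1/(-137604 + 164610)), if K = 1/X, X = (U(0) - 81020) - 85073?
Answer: 31098922115447/2243604468 ≈ 13861.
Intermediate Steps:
R = -328/7 (R = 5/7 - ⅐*333 = 5/7 - 333/7 = -328/7 ≈ -46.857)
X = -166156 (X = (-63 - 81020) - 85073 = -81083 - 85073 = -166156)
K = -1/166156 (K = 1/(-166156) = -1/166156 ≈ -6.0184e-6)
(R + 122*114) + (K + 1/(-137604 + 164610)) = (-328/7 + 122*114) + (-1/166156 + 1/(-137604 + 164610)) = (-328/7 + 13908) + (-1/166156 + 1/27006) = 97028/7 + (-1/166156 + 1/27006) = 97028/7 + 69575/2243604468 = 31098922115447/2243604468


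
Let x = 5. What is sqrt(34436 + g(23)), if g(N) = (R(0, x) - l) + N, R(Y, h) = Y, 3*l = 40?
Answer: sqrt(310011)/3 ≈ 185.60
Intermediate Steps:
l = 40/3 (l = (1/3)*40 = 40/3 ≈ 13.333)
g(N) = -40/3 + N (g(N) = (0 - 1*40/3) + N = (0 - 40/3) + N = -40/3 + N)
sqrt(34436 + g(23)) = sqrt(34436 + (-40/3 + 23)) = sqrt(34436 + 29/3) = sqrt(103337/3) = sqrt(310011)/3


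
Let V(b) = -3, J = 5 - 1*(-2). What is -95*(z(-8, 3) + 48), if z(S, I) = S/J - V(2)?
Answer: -33155/7 ≈ -4736.4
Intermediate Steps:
J = 7 (J = 5 + 2 = 7)
z(S, I) = 3 + S/7 (z(S, I) = S/7 - 1*(-3) = S*(1/7) + 3 = S/7 + 3 = 3 + S/7)
-95*(z(-8, 3) + 48) = -95*((3 + (1/7)*(-8)) + 48) = -95*((3 - 8/7) + 48) = -95*(13/7 + 48) = -95*349/7 = -33155/7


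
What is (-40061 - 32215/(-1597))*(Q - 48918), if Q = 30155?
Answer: 1199803825126/1597 ≈ 7.5129e+8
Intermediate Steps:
(-40061 - 32215/(-1597))*(Q - 48918) = (-40061 - 32215/(-1597))*(30155 - 48918) = (-40061 - 32215*(-1/1597))*(-18763) = (-40061 + 32215/1597)*(-18763) = -63945202/1597*(-18763) = 1199803825126/1597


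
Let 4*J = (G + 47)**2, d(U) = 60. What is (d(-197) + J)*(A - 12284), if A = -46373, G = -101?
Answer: -46280373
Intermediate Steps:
J = 729 (J = (-101 + 47)**2/4 = (1/4)*(-54)**2 = (1/4)*2916 = 729)
(d(-197) + J)*(A - 12284) = (60 + 729)*(-46373 - 12284) = 789*(-58657) = -46280373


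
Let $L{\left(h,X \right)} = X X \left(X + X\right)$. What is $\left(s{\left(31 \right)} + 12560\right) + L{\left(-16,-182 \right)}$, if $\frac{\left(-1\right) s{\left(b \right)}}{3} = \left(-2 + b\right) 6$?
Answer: $-12045098$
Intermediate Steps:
$L{\left(h,X \right)} = 2 X^{3}$ ($L{\left(h,X \right)} = X^{2} \cdot 2 X = 2 X^{3}$)
$s{\left(b \right)} = 36 - 18 b$ ($s{\left(b \right)} = - 3 \left(-2 + b\right) 6 = - 3 \left(-12 + 6 b\right) = 36 - 18 b$)
$\left(s{\left(31 \right)} + 12560\right) + L{\left(-16,-182 \right)} = \left(\left(36 - 558\right) + 12560\right) + 2 \left(-182\right)^{3} = \left(\left(36 - 558\right) + 12560\right) + 2 \left(-6028568\right) = \left(-522 + 12560\right) - 12057136 = 12038 - 12057136 = -12045098$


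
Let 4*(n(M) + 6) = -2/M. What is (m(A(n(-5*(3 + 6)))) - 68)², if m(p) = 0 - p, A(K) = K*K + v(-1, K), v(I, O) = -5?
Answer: 641314274041/65610000 ≈ 9774.6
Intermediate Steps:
n(M) = -6 - 1/(2*M) (n(M) = -6 + (-2/M)/4 = -6 - 1/(2*M))
A(K) = -5 + K² (A(K) = K*K - 5 = K² - 5 = -5 + K²)
m(p) = -p
(m(A(n(-5*(3 + 6)))) - 68)² = (-(-5 + (-6 - (-1/(5*(3 + 6)))/2)²) - 68)² = (-(-5 + (-6 - 1/(2*((-5*9))))²) - 68)² = (-(-5 + (-6 - ½/(-45))²) - 68)² = (-(-5 + (-6 - ½*(-1/45))²) - 68)² = (-(-5 + (-6 + 1/90)²) - 68)² = (-(-5 + (-539/90)²) - 68)² = (-(-5 + 290521/8100) - 68)² = (-1*250021/8100 - 68)² = (-250021/8100 - 68)² = (-800821/8100)² = 641314274041/65610000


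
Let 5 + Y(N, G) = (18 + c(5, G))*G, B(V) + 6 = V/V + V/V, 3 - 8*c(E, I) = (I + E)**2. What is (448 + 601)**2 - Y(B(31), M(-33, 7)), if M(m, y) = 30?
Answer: 2208897/2 ≈ 1.1044e+6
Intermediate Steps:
c(E, I) = 3/8 - (E + I)**2/8 (c(E, I) = 3/8 - (I + E)**2/8 = 3/8 - (E + I)**2/8)
B(V) = -4 (B(V) = -6 + (V/V + V/V) = -6 + (1 + 1) = -6 + 2 = -4)
Y(N, G) = -5 + G*(147/8 - (5 + G)**2/8) (Y(N, G) = -5 + (18 + (3/8 - (5 + G)**2/8))*G = -5 + (147/8 - (5 + G)**2/8)*G = -5 + G*(147/8 - (5 + G)**2/8))
(448 + 601)**2 - Y(B(31), M(-33, 7)) = (448 + 601)**2 - (-5 + 18*30 - 1/8*30*(-3 + (5 + 30)**2)) = 1049**2 - (-5 + 540 - 1/8*30*(-3 + 35**2)) = 1100401 - (-5 + 540 - 1/8*30*(-3 + 1225)) = 1100401 - (-5 + 540 - 1/8*30*1222) = 1100401 - (-5 + 540 - 9165/2) = 1100401 - 1*(-8095/2) = 1100401 + 8095/2 = 2208897/2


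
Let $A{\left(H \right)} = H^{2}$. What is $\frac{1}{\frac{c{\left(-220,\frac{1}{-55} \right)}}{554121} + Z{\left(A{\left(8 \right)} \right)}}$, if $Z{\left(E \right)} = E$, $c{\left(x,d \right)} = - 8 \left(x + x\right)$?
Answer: $\frac{554121}{35467264} \approx 0.015623$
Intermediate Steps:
$c{\left(x,d \right)} = - 16 x$ ($c{\left(x,d \right)} = - 8 \cdot 2 x = - 16 x$)
$\frac{1}{\frac{c{\left(-220,\frac{1}{-55} \right)}}{554121} + Z{\left(A{\left(8 \right)} \right)}} = \frac{1}{\frac{\left(-16\right) \left(-220\right)}{554121} + 8^{2}} = \frac{1}{3520 \cdot \frac{1}{554121} + 64} = \frac{1}{\frac{3520}{554121} + 64} = \frac{1}{\frac{35467264}{554121}} = \frac{554121}{35467264}$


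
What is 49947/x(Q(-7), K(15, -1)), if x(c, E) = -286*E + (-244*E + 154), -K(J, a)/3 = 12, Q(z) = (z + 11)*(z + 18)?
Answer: 49947/19234 ≈ 2.5968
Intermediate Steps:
Q(z) = (11 + z)*(18 + z)
K(J, a) = -36 (K(J, a) = -3*12 = -36)
x(c, E) = 154 - 530*E (x(c, E) = -286*E + (154 - 244*E) = 154 - 530*E)
49947/x(Q(-7), K(15, -1)) = 49947/(154 - 530*(-36)) = 49947/(154 + 19080) = 49947/19234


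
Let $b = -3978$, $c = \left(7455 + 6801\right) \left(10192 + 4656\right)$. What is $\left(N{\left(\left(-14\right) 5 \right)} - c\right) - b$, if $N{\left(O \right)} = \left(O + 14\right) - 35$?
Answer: $-211669201$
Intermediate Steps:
$c = 211673088$ ($c = 14256 \cdot 14848 = 211673088$)
$N{\left(O \right)} = -21 + O$ ($N{\left(O \right)} = \left(14 + O\right) - 35 = -21 + O$)
$\left(N{\left(\left(-14\right) 5 \right)} - c\right) - b = \left(\left(-21 - 70\right) - 211673088\right) - -3978 = \left(\left(-21 - 70\right) - 211673088\right) + 3978 = \left(-91 - 211673088\right) + 3978 = -211673179 + 3978 = -211669201$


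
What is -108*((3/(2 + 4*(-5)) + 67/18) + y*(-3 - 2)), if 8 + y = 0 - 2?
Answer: -5784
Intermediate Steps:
y = -10 (y = -8 + (0 - 2) = -8 - 2 = -10)
-108*((3/(2 + 4*(-5)) + 67/18) + y*(-3 - 2)) = -108*((3/(2 + 4*(-5)) + 67/18) - 10*(-3 - 2)) = -108*((3/(2 - 20) + 67*(1/18)) - 10*(-5)) = -108*((3/(-18) + 67/18) + 50) = -108*((3*(-1/18) + 67/18) + 50) = -108*((-1/6 + 67/18) + 50) = -108*(32/9 + 50) = -108*482/9 = -5784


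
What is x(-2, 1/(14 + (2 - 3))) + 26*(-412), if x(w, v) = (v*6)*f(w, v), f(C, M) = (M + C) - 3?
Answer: -1810712/169 ≈ -10714.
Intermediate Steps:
f(C, M) = -3 + C + M (f(C, M) = (C + M) - 3 = -3 + C + M)
x(w, v) = 6*v*(-3 + v + w) (x(w, v) = (v*6)*(-3 + w + v) = (6*v)*(-3 + v + w) = 6*v*(-3 + v + w))
x(-2, 1/(14 + (2 - 3))) + 26*(-412) = 6*(-3 + 1/(14 + (2 - 3)) - 2)/(14 + (2 - 3)) + 26*(-412) = 6*(-3 + 1/(14 - 1) - 2)/(14 - 1) - 10712 = 6*(-3 + 1/13 - 2)/13 - 10712 = 6*(1/13)*(-3 + 1/13 - 2) - 10712 = 6*(1/13)*(-64/13) - 10712 = -384/169 - 10712 = -1810712/169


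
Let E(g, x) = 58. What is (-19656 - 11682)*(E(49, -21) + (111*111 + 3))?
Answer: -388027116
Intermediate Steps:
(-19656 - 11682)*(E(49, -21) + (111*111 + 3)) = (-19656 - 11682)*(58 + (111*111 + 3)) = -31338*(58 + (12321 + 3)) = -31338*(58 + 12324) = -31338*12382 = -388027116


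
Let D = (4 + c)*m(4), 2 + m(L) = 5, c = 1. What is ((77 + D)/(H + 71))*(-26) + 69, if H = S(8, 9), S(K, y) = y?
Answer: 391/10 ≈ 39.100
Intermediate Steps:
H = 9
m(L) = 3 (m(L) = -2 + 5 = 3)
D = 15 (D = (4 + 1)*3 = 5*3 = 15)
((77 + D)/(H + 71))*(-26) + 69 = ((77 + 15)/(9 + 71))*(-26) + 69 = (92/80)*(-26) + 69 = (92*(1/80))*(-26) + 69 = (23/20)*(-26) + 69 = -299/10 + 69 = 391/10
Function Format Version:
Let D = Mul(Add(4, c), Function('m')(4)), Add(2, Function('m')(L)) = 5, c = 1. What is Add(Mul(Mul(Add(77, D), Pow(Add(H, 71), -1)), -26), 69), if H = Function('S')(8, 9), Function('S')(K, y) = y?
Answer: Rational(391, 10) ≈ 39.100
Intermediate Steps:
H = 9
Function('m')(L) = 3 (Function('m')(L) = Add(-2, 5) = 3)
D = 15 (D = Mul(Add(4, 1), 3) = Mul(5, 3) = 15)
Add(Mul(Mul(Add(77, D), Pow(Add(H, 71), -1)), -26), 69) = Add(Mul(Mul(Add(77, 15), Pow(Add(9, 71), -1)), -26), 69) = Add(Mul(Mul(92, Pow(80, -1)), -26), 69) = Add(Mul(Mul(92, Rational(1, 80)), -26), 69) = Add(Mul(Rational(23, 20), -26), 69) = Add(Rational(-299, 10), 69) = Rational(391, 10)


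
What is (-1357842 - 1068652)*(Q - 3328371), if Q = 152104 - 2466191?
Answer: 13691390482252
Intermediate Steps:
Q = -2314087
(-1357842 - 1068652)*(Q - 3328371) = (-1357842 - 1068652)*(-2314087 - 3328371) = -2426494*(-5642458) = 13691390482252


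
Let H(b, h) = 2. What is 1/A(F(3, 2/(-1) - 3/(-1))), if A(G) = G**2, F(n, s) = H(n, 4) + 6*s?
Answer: 1/64 ≈ 0.015625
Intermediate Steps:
F(n, s) = 2 + 6*s
1/A(F(3, 2/(-1) - 3/(-1))) = 1/((2 + 6*(2/(-1) - 3/(-1)))**2) = 1/((2 + 6*(2*(-1) - 3*(-1)))**2) = 1/((2 + 6*(-2 + 3))**2) = 1/((2 + 6*1)**2) = 1/((2 + 6)**2) = 1/(8**2) = 1/64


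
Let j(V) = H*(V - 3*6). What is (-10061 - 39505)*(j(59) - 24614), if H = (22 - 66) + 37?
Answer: 1234242966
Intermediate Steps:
H = -7 (H = -44 + 37 = -7)
j(V) = 126 - 7*V (j(V) = -7*(V - 3*6) = -7*(V - 18) = -7*(-18 + V) = 126 - 7*V)
(-10061 - 39505)*(j(59) - 24614) = (-10061 - 39505)*((126 - 7*59) - 24614) = -49566*((126 - 413) - 24614) = -49566*(-287 - 24614) = -49566*(-24901) = 1234242966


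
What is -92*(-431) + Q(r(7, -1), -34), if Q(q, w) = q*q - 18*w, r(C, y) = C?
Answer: 40313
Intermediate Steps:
Q(q, w) = q**2 - 18*w
-92*(-431) + Q(r(7, -1), -34) = -92*(-431) + (7**2 - 18*(-34)) = 39652 + (49 + 612) = 39652 + 661 = 40313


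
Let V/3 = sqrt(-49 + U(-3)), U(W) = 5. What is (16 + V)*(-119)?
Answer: -1904 - 714*I*sqrt(11) ≈ -1904.0 - 2368.1*I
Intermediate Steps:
V = 6*I*sqrt(11) (V = 3*sqrt(-49 + 5) = 3*sqrt(-44) = 3*(2*I*sqrt(11)) = 6*I*sqrt(11) ≈ 19.9*I)
(16 + V)*(-119) = (16 + 6*I*sqrt(11))*(-119) = -1904 - 714*I*sqrt(11)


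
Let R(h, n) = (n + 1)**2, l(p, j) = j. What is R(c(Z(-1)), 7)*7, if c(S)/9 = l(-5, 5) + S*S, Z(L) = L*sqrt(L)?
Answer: 448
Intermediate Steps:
Z(L) = L**(3/2)
c(S) = 45 + 9*S**2 (c(S) = 9*(5 + S*S) = 9*(5 + S**2) = 45 + 9*S**2)
R(h, n) = (1 + n)**2
R(c(Z(-1)), 7)*7 = (1 + 7)**2*7 = 8**2*7 = 64*7 = 448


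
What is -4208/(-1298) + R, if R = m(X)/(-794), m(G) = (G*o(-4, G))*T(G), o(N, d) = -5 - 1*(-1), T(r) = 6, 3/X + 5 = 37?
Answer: 6688145/2061224 ≈ 3.2447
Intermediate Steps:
X = 3/32 (X = 3/(-5 + 37) = 3/32 ≈ 0.093750)
o(N, d) = -4 (o(N, d) = -5 + 1 = -4)
m(G) = -24*G (m(G) = (G*(-4))*6 = -4*G*6 = -24*G)
R = 9/3176 (R = -24*3/32/(-794) = -9/4*(-1/794) = 9/3176 ≈ 0.0028338)
-4208/(-1298) + R = -4208/(-1298) + 9/3176 = -4208*(-1/1298) + 9/3176 = 2104/649 + 9/3176 = 6688145/2061224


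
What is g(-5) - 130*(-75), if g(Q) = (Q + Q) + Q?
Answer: 9735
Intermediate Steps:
g(Q) = 3*Q (g(Q) = 2*Q + Q = 3*Q)
g(-5) - 130*(-75) = 3*(-5) - 130*(-75) = -15 + 9750 = 9735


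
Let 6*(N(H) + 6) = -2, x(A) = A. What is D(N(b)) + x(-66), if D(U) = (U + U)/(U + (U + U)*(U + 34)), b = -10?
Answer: -11148/169 ≈ -65.964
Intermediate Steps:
N(H) = -19/3 (N(H) = -6 + (1/6)*(-2) = -6 - 1/3 = -19/3)
D(U) = 2*U/(U + 2*U*(34 + U)) (D(U) = (2*U)/(U + (2*U)*(34 + U)) = (2*U)/(U + 2*U*(34 + U)) = 2*U/(U + 2*U*(34 + U)))
D(N(b)) + x(-66) = 2/(69 + 2*(-19/3)) - 66 = 2/(69 - 38/3) - 66 = 2/(169/3) - 66 = 2*(3/169) - 66 = 6/169 - 66 = -11148/169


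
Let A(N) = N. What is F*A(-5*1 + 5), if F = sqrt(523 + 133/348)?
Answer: 0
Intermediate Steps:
F = sqrt(15845919)/174 (F = sqrt(523 + 133*(1/348)) = sqrt(523 + 133/348) = sqrt(182137/348) = sqrt(15845919)/174 ≈ 22.878)
F*A(-5*1 + 5) = (sqrt(15845919)/174)*(-5*1 + 5) = (sqrt(15845919)/174)*(-5 + 5) = (sqrt(15845919)/174)*0 = 0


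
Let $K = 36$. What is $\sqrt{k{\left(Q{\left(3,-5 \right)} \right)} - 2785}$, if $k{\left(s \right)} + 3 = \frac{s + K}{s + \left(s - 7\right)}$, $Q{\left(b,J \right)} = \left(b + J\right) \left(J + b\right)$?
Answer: $2 i \sqrt{687} \approx 52.421 i$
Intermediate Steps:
$Q{\left(b,J \right)} = \left(J + b\right)^{2}$ ($Q{\left(b,J \right)} = \left(J + b\right) \left(J + b\right) = \left(J + b\right)^{2}$)
$k{\left(s \right)} = -3 + \frac{36 + s}{-7 + 2 s}$ ($k{\left(s \right)} = -3 + \frac{s + 36}{s + \left(s - 7\right)} = -3 + \frac{36 + s}{s + \left(-7 + s\right)} = -3 + \frac{36 + s}{-7 + 2 s}$)
$\sqrt{k{\left(Q{\left(3,-5 \right)} \right)} - 2785} = \sqrt{\frac{57 - 5 \left(-5 + 3\right)^{2}}{-7 + 2 \left(-5 + 3\right)^{2}} - 2785} = \sqrt{\frac{57 - 5 \left(-2\right)^{2}}{-7 + 2 \left(-2\right)^{2}} - 2785} = \sqrt{\frac{57 - 20}{-7 + 2 \cdot 4} - 2785} = \sqrt{\frac{57 - 20}{-7 + 8} - 2785} = \sqrt{1^{-1} \cdot 37 - 2785} = \sqrt{1 \cdot 37 - 2785} = \sqrt{37 - 2785} = \sqrt{-2748} = 2 i \sqrt{687}$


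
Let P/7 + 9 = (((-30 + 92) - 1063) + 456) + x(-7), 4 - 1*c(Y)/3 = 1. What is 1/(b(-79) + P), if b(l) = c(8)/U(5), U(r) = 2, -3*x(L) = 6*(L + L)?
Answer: -2/7355 ≈ -0.00027192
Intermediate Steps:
c(Y) = 9 (c(Y) = 12 - 3*1 = 12 - 3 = 9)
x(L) = -4*L (x(L) = -2*(L + L) = -2*2*L = -4*L)
b(l) = 9/2
P = -3682 (P = -63 + 7*((((-30 + 92) - 1063) + 456) - 4*(-7)) = -63 + 7*(((62 - 1063) + 456) + 28) = -63 + 7*((-1001 + 456) + 28) = -63 + 7*(-545 + 28) = -63 + 7*(-517) = -63 - 3619 = -3682)
1/(b(-79) + P) = 1/(9/2 - 3682) = 1/(-7355/2) = -2/7355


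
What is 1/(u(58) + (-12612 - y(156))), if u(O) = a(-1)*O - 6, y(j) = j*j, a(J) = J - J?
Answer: -1/36954 ≈ -2.7061e-5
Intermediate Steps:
a(J) = 0
y(j) = j²
u(O) = -6 (u(O) = 0*O - 6 = 0 - 6 = -6)
1/(u(58) + (-12612 - y(156))) = 1/(-6 + (-12612 - 1*156²)) = 1/(-6 + (-12612 - 1*24336)) = 1/(-6 + (-12612 - 24336)) = 1/(-6 - 36948) = 1/(-36954) = -1/36954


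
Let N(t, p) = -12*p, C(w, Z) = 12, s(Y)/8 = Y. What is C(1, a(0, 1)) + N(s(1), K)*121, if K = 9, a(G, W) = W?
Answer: -13056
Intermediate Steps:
s(Y) = 8*Y
C(1, a(0, 1)) + N(s(1), K)*121 = 12 - 12*9*121 = 12 - 108*121 = 12 - 13068 = -13056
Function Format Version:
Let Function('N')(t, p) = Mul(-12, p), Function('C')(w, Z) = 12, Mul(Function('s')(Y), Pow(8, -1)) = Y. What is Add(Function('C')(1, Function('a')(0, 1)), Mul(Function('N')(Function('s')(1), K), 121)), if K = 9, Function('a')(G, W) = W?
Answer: -13056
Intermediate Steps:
Function('s')(Y) = Mul(8, Y)
Add(Function('C')(1, Function('a')(0, 1)), Mul(Function('N')(Function('s')(1), K), 121)) = Add(12, Mul(Mul(-12, 9), 121)) = Add(12, Mul(-108, 121)) = Add(12, -13068) = -13056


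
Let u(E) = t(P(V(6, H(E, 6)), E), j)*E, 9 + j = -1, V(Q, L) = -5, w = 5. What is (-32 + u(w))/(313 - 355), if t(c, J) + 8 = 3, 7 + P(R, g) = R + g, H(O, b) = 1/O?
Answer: 19/14 ≈ 1.3571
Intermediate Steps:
j = -10 (j = -9 - 1 = -10)
P(R, g) = -7 + R + g (P(R, g) = -7 + (R + g) = -7 + R + g)
t(c, J) = -5 (t(c, J) = -8 + 3 = -5)
u(E) = -5*E
(-32 + u(w))/(313 - 355) = (-32 - 5*5)/(313 - 355) = (-32 - 25)/(-42) = -1/42*(-57) = 19/14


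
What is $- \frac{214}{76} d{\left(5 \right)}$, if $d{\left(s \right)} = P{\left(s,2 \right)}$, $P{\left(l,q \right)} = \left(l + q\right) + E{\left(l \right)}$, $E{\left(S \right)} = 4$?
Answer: $- \frac{1177}{38} \approx -30.974$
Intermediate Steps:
$P{\left(l,q \right)} = 4 + l + q$ ($P{\left(l,q \right)} = \left(l + q\right) + 4 = 4 + l + q$)
$d{\left(s \right)} = 6 + s$ ($d{\left(s \right)} = 4 + s + 2 = 6 + s$)
$- \frac{214}{76} d{\left(5 \right)} = - \frac{214}{76} \left(6 + 5\right) = \left(-214\right) \frac{1}{76} \cdot 11 = \left(- \frac{107}{38}\right) 11 = - \frac{1177}{38}$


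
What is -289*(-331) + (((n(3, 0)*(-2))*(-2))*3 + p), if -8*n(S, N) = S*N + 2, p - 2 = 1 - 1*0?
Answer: 95659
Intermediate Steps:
p = 3 (p = 2 + (1 - 1*0) = 2 + (1 + 0) = 2 + 1 = 3)
n(S, N) = -1/4 - N*S/8 (n(S, N) = -(S*N + 2)/8 = -(N*S + 2)/8 = -(2 + N*S)/8 = -1/4 - N*S/8)
-289*(-331) + (((n(3, 0)*(-2))*(-2))*3 + p) = -289*(-331) + ((((-1/4 - 1/8*0*3)*(-2))*(-2))*3 + 3) = 95659 + ((((-1/4 + 0)*(-2))*(-2))*3 + 3) = 95659 + ((-1/4*(-2)*(-2))*3 + 3) = 95659 + (((1/2)*(-2))*3 + 3) = 95659 + (-1*3 + 3) = 95659 + (-3 + 3) = 95659 + 0 = 95659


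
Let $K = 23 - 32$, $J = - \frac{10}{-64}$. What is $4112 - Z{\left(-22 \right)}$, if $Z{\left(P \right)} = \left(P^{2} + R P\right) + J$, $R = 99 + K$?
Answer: $\frac{179451}{32} \approx 5607.8$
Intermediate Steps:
$J = \frac{5}{32}$ ($J = \left(-10\right) \left(- \frac{1}{64}\right) = \frac{5}{32} \approx 0.15625$)
$K = -9$ ($K = 23 - 32 = -9$)
$R = 90$ ($R = 99 - 9 = 90$)
$Z{\left(P \right)} = \frac{5}{32} + P^{2} + 90 P$ ($Z{\left(P \right)} = \left(P^{2} + 90 P\right) + \frac{5}{32} = \frac{5}{32} + P^{2} + 90 P$)
$4112 - Z{\left(-22 \right)} = 4112 - \left(\frac{5}{32} + \left(-22\right)^{2} + 90 \left(-22\right)\right) = 4112 - \left(\frac{5}{32} + 484 - 1980\right) = 4112 - - \frac{47867}{32} = 4112 + \frac{47867}{32} = \frac{179451}{32}$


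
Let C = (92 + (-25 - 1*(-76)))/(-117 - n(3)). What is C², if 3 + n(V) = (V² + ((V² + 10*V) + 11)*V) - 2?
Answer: 20449/73441 ≈ 0.27844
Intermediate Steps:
n(V) = -5 + V² + V*(11 + V² + 10*V) (n(V) = -3 + ((V² + ((V² + 10*V) + 11)*V) - 2) = -3 + ((V² + (11 + V² + 10*V)*V) - 2) = -3 + ((V² + V*(11 + V² + 10*V)) - 2) = -3 + (-2 + V² + V*(11 + V² + 10*V)) = -5 + V² + V*(11 + V² + 10*V))
C = -143/271 (C = (92 + (-25 - 1*(-76)))/(-117 - (-5 + 3³ + 11*3 + 11*3²)) = (92 + (-25 + 76))/(-117 - (-5 + 27 + 33 + 11*9)) = (92 + 51)/(-117 - (-5 + 27 + 33 + 99)) = 143/(-117 - 1*154) = 143/(-117 - 154) = 143/(-271) = 143*(-1/271) = -143/271 ≈ -0.52768)
C² = (-143/271)² = 20449/73441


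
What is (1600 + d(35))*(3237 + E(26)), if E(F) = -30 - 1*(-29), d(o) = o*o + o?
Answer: 9254960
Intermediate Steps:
d(o) = o + o² (d(o) = o² + o = o + o²)
E(F) = -1 (E(F) = -30 + 29 = -1)
(1600 + d(35))*(3237 + E(26)) = (1600 + 35*(1 + 35))*(3237 - 1) = (1600 + 35*36)*3236 = (1600 + 1260)*3236 = 2860*3236 = 9254960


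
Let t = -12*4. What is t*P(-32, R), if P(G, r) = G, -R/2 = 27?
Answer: 1536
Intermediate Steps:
R = -54 (R = -2*27 = -54)
t = -48
t*P(-32, R) = -48*(-32) = 1536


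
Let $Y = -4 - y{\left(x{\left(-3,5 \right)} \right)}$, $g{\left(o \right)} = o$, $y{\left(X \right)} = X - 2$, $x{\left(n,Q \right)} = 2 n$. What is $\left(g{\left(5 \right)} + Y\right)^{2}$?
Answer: $81$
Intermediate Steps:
$y{\left(X \right)} = -2 + X$
$Y = 4$ ($Y = -4 - \left(-2 + 2 \left(-3\right)\right) = -4 - \left(-2 - 6\right) = -4 - -8 = -4 + 8 = 4$)
$\left(g{\left(5 \right)} + Y\right)^{2} = \left(5 + 4\right)^{2} = 9^{2} = 81$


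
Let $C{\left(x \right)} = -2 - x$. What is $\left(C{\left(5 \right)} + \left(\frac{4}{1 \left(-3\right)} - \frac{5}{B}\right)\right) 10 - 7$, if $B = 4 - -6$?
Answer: $- \frac{286}{3} \approx -95.333$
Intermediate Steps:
$B = 10$ ($B = 4 + 6 = 10$)
$\left(C{\left(5 \right)} + \left(\frac{4}{1 \left(-3\right)} - \frac{5}{B}\right)\right) 10 - 7 = \left(\left(-2 - 5\right) + \left(\frac{4}{1 \left(-3\right)} - \frac{5}{10}\right)\right) 10 - 7 = \left(\left(-2 - 5\right) + \left(\frac{4}{-3} - \frac{1}{2}\right)\right) 10 - 7 = \left(-7 + \left(4 \left(- \frac{1}{3}\right) - \frac{1}{2}\right)\right) 10 - 7 = \left(-7 - \frac{11}{6}\right) 10 - 7 = \left(- \frac{53}{6}\right) 10 - 7 = - \frac{265}{3} - 7 = - \frac{286}{3}$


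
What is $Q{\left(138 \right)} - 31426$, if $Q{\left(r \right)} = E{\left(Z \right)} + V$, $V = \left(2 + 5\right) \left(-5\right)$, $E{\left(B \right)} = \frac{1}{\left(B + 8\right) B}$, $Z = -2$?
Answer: $- \frac{377533}{12} \approx -31461.0$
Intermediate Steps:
$E{\left(B \right)} = \frac{1}{B \left(8 + B\right)}$ ($E{\left(B \right)} = \frac{1}{\left(8 + B\right) B} = \frac{1}{B \left(8 + B\right)}$)
$V = -35$ ($V = 7 \left(-5\right) = -35$)
$Q{\left(r \right)} = - \frac{421}{12}$ ($Q{\left(r \right)} = \frac{1}{\left(-2\right) \left(8 - 2\right)} - 35 = - \frac{1}{2 \cdot 6} - 35 = \left(- \frac{1}{2}\right) \frac{1}{6} - 35 = - \frac{1}{12} - 35 = - \frac{421}{12}$)
$Q{\left(138 \right)} - 31426 = - \frac{421}{12} - 31426 = - \frac{377533}{12}$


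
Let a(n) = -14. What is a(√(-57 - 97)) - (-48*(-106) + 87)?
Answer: -5189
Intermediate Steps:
a(√(-57 - 97)) - (-48*(-106) + 87) = -14 - (-48*(-106) + 87) = -14 - (5088 + 87) = -14 - 1*5175 = -14 - 5175 = -5189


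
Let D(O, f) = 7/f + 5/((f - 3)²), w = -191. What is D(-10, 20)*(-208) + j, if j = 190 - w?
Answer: 440149/1445 ≈ 304.60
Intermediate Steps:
j = 381 (j = 190 - 1*(-191) = 190 + 191 = 381)
D(O, f) = 5/(-3 + f)² + 7/f (D(O, f) = 7/f + 5/((-3 + f)²) = 7/f + 5/(-3 + f)² = 5/(-3 + f)² + 7/f)
D(-10, 20)*(-208) + j = (5/(-3 + 20)² + 7/20)*(-208) + 381 = (5/17² + 7*(1/20))*(-208) + 381 = (5*(1/289) + 7/20)*(-208) + 381 = (5/289 + 7/20)*(-208) + 381 = (2123/5780)*(-208) + 381 = -110396/1445 + 381 = 440149/1445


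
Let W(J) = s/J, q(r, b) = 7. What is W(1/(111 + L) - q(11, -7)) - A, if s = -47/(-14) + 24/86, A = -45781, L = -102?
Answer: 1708710343/37324 ≈ 45781.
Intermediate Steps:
s = 2189/602 (s = -47*(-1/14) + 24*(1/86) = 47/14 + 12/43 = 2189/602 ≈ 3.6362)
W(J) = 2189/(602*J)
W(1/(111 + L) - q(11, -7)) - A = 2189/(602*(1/(111 - 102) - 1*7)) - 1*(-45781) = 2189/(602*(1/9 - 7)) + 45781 = 2189/(602*(⅑ - 7)) + 45781 = 2189/(602*(-62/9)) + 45781 = (2189/602)*(-9/62) + 45781 = -19701/37324 + 45781 = 1708710343/37324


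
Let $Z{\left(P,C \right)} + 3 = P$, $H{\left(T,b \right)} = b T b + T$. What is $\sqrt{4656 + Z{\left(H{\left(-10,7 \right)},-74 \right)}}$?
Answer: $\sqrt{4153} \approx 64.444$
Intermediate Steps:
$H{\left(T,b \right)} = T + T b^{2}$ ($H{\left(T,b \right)} = T b b + T = T b^{2} + T = T + T b^{2}$)
$Z{\left(P,C \right)} = -3 + P$
$\sqrt{4656 + Z{\left(H{\left(-10,7 \right)},-74 \right)}} = \sqrt{4656 - \left(3 + 10 \left(1 + 7^{2}\right)\right)} = \sqrt{4656 - \left(3 + 10 \left(1 + 49\right)\right)} = \sqrt{4656 - 503} = \sqrt{4153}$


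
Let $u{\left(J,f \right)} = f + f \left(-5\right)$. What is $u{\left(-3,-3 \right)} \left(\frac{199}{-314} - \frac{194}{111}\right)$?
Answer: $- \frac{166010}{5809} \approx -28.578$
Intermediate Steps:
$u{\left(J,f \right)} = - 4 f$ ($u{\left(J,f \right)} = f - 5 f = - 4 f$)
$u{\left(-3,-3 \right)} \left(\frac{199}{-314} - \frac{194}{111}\right) = \left(-4\right) \left(-3\right) \left(\frac{199}{-314} - \frac{194}{111}\right) = 12 \left(199 \left(- \frac{1}{314}\right) - \frac{194}{111}\right) = 12 \left(- \frac{199}{314} - \frac{194}{111}\right) = 12 \left(- \frac{83005}{34854}\right) = - \frac{166010}{5809}$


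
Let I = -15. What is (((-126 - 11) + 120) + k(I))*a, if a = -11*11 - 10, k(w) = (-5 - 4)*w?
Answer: -15458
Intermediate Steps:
k(w) = -9*w
a = -131 (a = -121 - 10 = -131)
(((-126 - 11) + 120) + k(I))*a = (((-126 - 11) + 120) - 9*(-15))*(-131) = ((-137 + 120) + 135)*(-131) = (-17 + 135)*(-131) = 118*(-131) = -15458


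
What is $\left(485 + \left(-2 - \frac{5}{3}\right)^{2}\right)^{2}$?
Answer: $\frac{20124196}{81} \approx 2.4845 \cdot 10^{5}$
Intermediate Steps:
$\left(485 + \left(-2 - \frac{5}{3}\right)^{2}\right)^{2} = \left(485 + \left(- \frac{11}{3}\right)^{2}\right)^{2} = \left(485 + \frac{121}{9}\right)^{2} = \left(\frac{4486}{9}\right)^{2} = \frac{20124196}{81}$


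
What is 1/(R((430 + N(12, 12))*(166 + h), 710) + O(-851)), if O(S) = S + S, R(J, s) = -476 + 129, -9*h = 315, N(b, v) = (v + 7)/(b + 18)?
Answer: -1/2049 ≈ -0.00048804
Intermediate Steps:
N(b, v) = (7 + v)/(18 + b)
h = -35 (h = -⅑*315 = -35)
R(J, s) = -347
O(S) = 2*S
1/(R((430 + N(12, 12))*(166 + h), 710) + O(-851)) = 1/(-347 + 2*(-851)) = 1/(-347 - 1702) = 1/(-2049) = -1/2049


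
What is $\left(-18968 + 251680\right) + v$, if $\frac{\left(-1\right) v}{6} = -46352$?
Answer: $510824$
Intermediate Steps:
$v = 278112$ ($v = \left(-6\right) \left(-46352\right) = 278112$)
$\left(-18968 + 251680\right) + v = \left(-18968 + 251680\right) + 278112 = 232712 + 278112 = 510824$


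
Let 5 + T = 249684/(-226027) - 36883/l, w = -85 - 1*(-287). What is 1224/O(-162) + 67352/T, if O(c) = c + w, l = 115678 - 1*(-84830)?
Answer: -197641982673903/18506578045 ≈ -10680.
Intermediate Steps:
w = 202 (w = -85 + 287 = 202)
l = 200508 (l = 115678 + 84830 = 200508)
O(c) = 202 + c (O(c) = c + 202 = 202 + c)
T = -3701315609/588574308 (T = -5 + (249684/(-226027) - 36883/200508) = -5 + (249684*(-1/226027) - 36883*1/200508) = -5 + (-249684/226027 - 479/2604) = -5 - 758444069/588574308 = -3701315609/588574308 ≈ -6.2886)
1224/O(-162) + 67352/T = 1224/(202 - 162) + 67352/(-3701315609/588574308) = 1224/40 + 67352*(-588574308/3701315609) = 1224*(1/40) - 39641656792416/3701315609 = 153/5 - 39641656792416/3701315609 = -197641982673903/18506578045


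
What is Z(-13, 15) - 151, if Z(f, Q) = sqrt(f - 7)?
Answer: -151 + 2*I*sqrt(5) ≈ -151.0 + 4.4721*I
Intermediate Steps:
Z(f, Q) = sqrt(-7 + f)
Z(-13, 15) - 151 = sqrt(-7 - 13) - 151 = sqrt(-20) - 151 = 2*I*sqrt(5) - 151 = -151 + 2*I*sqrt(5)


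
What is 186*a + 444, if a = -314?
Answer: -57960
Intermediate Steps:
186*a + 444 = 186*(-314) + 444 = -58404 + 444 = -57960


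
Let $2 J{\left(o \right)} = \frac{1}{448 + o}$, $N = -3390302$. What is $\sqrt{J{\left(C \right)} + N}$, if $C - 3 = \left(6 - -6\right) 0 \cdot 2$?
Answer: $\frac{i \sqrt{2758363267506}}{902} \approx 1841.3 i$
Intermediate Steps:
$C = 3$ ($C = 3 + \left(6 - -6\right) 0 \cdot 2 = 3 + \left(6 + 6\right) 0 \cdot 2 = 3 + 12 \cdot 0 \cdot 2 = 3 + 0 \cdot 2 = 3 + 0 = 3$)
$J{\left(o \right)} = \frac{1}{2 \left(448 + o\right)}$
$\sqrt{J{\left(C \right)} + N} = \sqrt{\frac{1}{2 \left(448 + 3\right)} - 3390302} = \sqrt{\frac{1}{2 \cdot 451} - 3390302} = \sqrt{\frac{1}{2} \cdot \frac{1}{451} - 3390302} = \sqrt{\frac{1}{902} - 3390302} = \sqrt{- \frac{3058052403}{902}} = \frac{i \sqrt{2758363267506}}{902}$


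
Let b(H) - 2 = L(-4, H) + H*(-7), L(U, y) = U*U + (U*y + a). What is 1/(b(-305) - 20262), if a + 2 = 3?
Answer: -1/16888 ≈ -5.9214e-5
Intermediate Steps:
a = 1 (a = -2 + 3 = 1)
L(U, y) = 1 + U² + U*y (L(U, y) = U*U + (U*y + 1) = U² + (1 + U*y) = 1 + U² + U*y)
b(H) = 19 - 11*H (b(H) = 2 + ((1 + (-4)² - 4*H) + H*(-7)) = 2 + ((1 + 16 - 4*H) - 7*H) = 2 + ((17 - 4*H) - 7*H) = 2 + (17 - 11*H) = 19 - 11*H)
1/(b(-305) - 20262) = 1/((19 - 11*(-305)) - 20262) = 1/((19 + 3355) - 20262) = 1/(3374 - 20262) = 1/(-16888) = -1/16888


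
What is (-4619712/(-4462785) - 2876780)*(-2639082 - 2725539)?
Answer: 7652599676277316572/495865 ≈ 1.5433e+13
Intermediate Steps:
(-4619712/(-4462785) - 2876780)*(-2639082 - 2725539) = (-4619712*(-1/4462785) - 2876780)*(-5364621) = (1539904/1487595 - 2876780)*(-5364621) = -4279482004196/1487595*(-5364621) = 7652599676277316572/495865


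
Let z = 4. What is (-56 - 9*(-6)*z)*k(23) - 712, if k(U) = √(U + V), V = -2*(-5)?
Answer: -712 + 160*√33 ≈ 207.13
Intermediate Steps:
V = 10
k(U) = √(10 + U) (k(U) = √(U + 10) = √(10 + U))
(-56 - 9*(-6)*z)*k(23) - 712 = (-56 - 9*(-6)*4)*√(10 + 23) - 712 = (-56 - (-54)*4)*√33 - 712 = (-56 - 1*(-216))*√33 - 712 = (-56 + 216)*√33 - 712 = 160*√33 - 712 = -712 + 160*√33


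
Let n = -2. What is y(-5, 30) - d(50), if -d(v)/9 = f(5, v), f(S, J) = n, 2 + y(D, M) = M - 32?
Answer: -22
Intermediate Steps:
y(D, M) = -34 + M (y(D, M) = -2 + (M - 32) = -2 + (-32 + M) = -34 + M)
f(S, J) = -2
d(v) = 18 (d(v) = -9*(-2) = 18)
y(-5, 30) - d(50) = (-34 + 30) - 1*18 = -4 - 18 = -22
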